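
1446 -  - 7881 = 9327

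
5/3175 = 1/635= 0.00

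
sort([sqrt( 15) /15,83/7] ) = [ sqrt(15)/15, 83/7]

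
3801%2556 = 1245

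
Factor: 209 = 11^1*19^1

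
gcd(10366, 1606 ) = 146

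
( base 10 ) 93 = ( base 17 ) 58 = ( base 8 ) 135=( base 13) 72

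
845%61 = 52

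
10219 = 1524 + 8695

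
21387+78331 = 99718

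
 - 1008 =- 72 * 14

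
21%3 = 0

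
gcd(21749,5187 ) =91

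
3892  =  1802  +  2090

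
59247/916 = 59247/916 = 64.68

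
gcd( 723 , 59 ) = 1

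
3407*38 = 129466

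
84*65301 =5485284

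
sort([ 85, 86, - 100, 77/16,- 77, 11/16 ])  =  [ - 100, - 77, 11/16, 77/16,85, 86]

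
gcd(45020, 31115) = 5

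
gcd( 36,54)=18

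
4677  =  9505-4828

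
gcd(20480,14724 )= 4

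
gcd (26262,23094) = 18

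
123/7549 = 123/7549 = 0.02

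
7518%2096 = 1230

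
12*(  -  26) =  - 312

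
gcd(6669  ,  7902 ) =9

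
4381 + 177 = 4558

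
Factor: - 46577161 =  - 17^1 * 29^1 *94477^1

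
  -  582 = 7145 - 7727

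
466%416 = 50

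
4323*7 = 30261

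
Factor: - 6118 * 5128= - 2^4*7^1*19^1*23^1*641^1 = - 31373104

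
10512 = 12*876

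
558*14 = 7812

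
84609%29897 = 24815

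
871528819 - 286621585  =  584907234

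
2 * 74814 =149628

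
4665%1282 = 819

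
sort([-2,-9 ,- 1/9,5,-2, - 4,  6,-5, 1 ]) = [ - 9, - 5, - 4 , - 2, - 2, - 1/9, 1, 5, 6] 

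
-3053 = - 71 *43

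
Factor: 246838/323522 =123419/161761 = 123419^1*161761^( - 1 )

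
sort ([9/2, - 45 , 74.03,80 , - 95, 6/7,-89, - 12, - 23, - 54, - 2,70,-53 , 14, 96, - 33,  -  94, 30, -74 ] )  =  [ - 95, - 94,-89, - 74,-54,-53,-45,-33, - 23, - 12,-2, 6/7, 9/2, 14,30, 70,74.03, 80,96]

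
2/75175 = 2/75175=0.00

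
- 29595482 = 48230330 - 77825812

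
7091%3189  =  713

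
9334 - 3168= 6166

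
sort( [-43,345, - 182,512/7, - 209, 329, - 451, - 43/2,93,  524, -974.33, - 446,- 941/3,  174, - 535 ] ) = [-974.33, -535 , - 451, - 446, - 941/3,  -  209, - 182, - 43 ,  -  43/2,512/7, 93,174,  329,  345, 524]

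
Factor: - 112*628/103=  - 2^6*7^1*103^( - 1)*157^1= -  70336/103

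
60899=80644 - 19745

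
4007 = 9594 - 5587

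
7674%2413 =435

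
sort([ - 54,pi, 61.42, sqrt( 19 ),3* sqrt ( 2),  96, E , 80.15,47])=[ -54,E, pi, 3*sqrt(2),sqrt (19 ),  47, 61.42, 80.15 , 96]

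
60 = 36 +24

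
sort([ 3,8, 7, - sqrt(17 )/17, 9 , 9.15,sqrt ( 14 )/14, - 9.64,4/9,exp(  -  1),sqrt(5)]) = [ - 9.64, - sqrt( 17 )/17,  sqrt(14) /14,exp(  -  1),4/9, sqrt(5),3,7,8,  9 , 9.15 ] 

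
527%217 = 93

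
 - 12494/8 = -1562 + 1/4 =- 1561.75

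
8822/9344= 4411/4672 = 0.94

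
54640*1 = 54640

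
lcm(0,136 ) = 0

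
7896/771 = 2632/257 = 10.24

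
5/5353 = 5/5353  =  0.00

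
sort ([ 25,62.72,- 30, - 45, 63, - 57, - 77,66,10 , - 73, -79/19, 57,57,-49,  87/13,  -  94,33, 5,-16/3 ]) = [ - 94, - 77, - 73, - 57,  -  49, - 45, - 30,-16/3, - 79/19, 5  ,  87/13,10,25, 33,57, 57, 62.72,63,66 ] 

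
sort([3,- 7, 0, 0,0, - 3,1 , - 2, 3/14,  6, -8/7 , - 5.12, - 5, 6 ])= [- 7, - 5.12, - 5, - 3, - 2, - 8/7,  0,0, 0,3/14, 1, 3,6, 6]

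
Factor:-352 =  - 2^5*11^1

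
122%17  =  3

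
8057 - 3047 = 5010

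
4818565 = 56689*85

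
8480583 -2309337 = 6171246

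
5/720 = 1/144= 0.01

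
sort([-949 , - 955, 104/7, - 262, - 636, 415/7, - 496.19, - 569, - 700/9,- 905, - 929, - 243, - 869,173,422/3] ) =[ - 955, - 949, -929 ,-905,-869 , - 636, - 569, - 496.19, - 262, - 243, - 700/9,104/7,415/7,422/3,  173 ]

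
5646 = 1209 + 4437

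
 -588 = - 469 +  - 119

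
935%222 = 47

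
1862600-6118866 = -4256266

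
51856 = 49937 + 1919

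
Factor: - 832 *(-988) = 2^8*13^2*19^1 = 822016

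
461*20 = 9220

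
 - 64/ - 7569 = 64/7569=0.01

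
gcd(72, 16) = 8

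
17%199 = 17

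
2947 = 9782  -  6835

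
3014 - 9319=  -  6305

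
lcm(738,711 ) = 58302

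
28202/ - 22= -1282 + 1/11 = - 1281.91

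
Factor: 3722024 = 2^3*  19^1*47^1*521^1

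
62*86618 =5370316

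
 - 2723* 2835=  - 7719705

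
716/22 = 358/11 = 32.55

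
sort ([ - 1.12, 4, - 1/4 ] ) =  [ -1.12, - 1/4,4]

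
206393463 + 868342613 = 1074736076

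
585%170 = 75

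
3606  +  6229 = 9835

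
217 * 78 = 16926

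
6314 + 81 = 6395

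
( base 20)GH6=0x1a5a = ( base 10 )6746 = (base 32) 6iq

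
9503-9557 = -54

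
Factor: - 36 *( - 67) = 2412 = 2^2 * 3^2*67^1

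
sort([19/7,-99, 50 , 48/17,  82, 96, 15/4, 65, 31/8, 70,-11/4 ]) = [ - 99, - 11/4, 19/7, 48/17, 15/4, 31/8, 50,65, 70, 82,96]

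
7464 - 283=7181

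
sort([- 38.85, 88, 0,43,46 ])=[ - 38.85,0,43,  46,88 ]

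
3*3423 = 10269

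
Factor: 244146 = 2^1 * 3^1 * 7^1 *5813^1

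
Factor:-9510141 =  - 3^1*109^1*127^1 * 229^1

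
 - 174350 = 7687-182037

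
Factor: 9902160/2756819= 2^4*3^2*5^1 *13^( - 1)*17^1*163^( - 1 )  *809^1*1301^(  -  1 )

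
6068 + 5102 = 11170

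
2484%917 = 650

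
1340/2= 670 = 670.00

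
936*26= 24336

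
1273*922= 1173706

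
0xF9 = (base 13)162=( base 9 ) 306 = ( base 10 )249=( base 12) 189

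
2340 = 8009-5669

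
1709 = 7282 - 5573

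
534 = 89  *6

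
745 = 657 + 88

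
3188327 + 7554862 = 10743189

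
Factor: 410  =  2^1*5^1*41^1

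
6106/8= 763+1/4 = 763.25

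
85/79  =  1 + 6/79 = 1.08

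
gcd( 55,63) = 1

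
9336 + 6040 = 15376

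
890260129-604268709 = 285991420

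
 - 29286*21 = -615006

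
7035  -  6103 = 932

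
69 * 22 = 1518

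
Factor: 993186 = 2^1*3^2* 23^1*2399^1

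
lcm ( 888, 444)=888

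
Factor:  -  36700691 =-83^1*442177^1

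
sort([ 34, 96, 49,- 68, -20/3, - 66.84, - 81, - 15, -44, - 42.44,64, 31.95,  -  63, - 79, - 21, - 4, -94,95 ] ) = [ - 94, - 81, - 79, - 68, - 66.84, - 63, - 44,-42.44, - 21, - 15, - 20/3, - 4,31.95,34,49, 64,95,96 ]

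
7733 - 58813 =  - 51080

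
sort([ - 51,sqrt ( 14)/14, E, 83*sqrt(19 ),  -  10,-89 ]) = [ - 89, - 51, - 10,sqrt( 14 ) /14, E, 83*sqrt (19)]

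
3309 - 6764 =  - 3455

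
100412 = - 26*( - 3862)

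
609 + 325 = 934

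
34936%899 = 774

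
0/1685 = 0 = 0.00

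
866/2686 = 433/1343=0.32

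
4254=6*709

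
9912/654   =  1652/109= 15.16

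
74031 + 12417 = 86448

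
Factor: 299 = 13^1*23^1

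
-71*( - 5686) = 403706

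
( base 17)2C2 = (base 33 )NP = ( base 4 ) 30100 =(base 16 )310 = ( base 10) 784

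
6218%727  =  402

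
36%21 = 15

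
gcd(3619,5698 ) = 77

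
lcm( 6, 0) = 0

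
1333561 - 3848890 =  -2515329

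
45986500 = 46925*980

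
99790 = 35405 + 64385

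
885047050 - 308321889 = 576725161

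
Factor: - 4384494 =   -  2^1 * 3^2*243583^1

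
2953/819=3  +  496/819 =3.61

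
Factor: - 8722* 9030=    - 78759660 = - 2^2*3^1* 5^1*7^3*43^1 * 89^1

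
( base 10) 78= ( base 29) 2K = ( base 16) 4e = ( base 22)3C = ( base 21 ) 3f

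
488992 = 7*69856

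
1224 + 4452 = 5676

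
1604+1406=3010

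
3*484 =1452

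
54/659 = 54/659 = 0.08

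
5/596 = 5/596 = 0.01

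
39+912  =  951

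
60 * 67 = 4020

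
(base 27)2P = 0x4f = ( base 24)37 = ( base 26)31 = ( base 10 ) 79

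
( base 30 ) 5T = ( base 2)10110011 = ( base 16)B3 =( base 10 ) 179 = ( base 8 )263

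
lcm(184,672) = 15456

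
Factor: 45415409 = 13^1*23^1*193^1*787^1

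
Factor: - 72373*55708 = -2^2*7^3*19^1*211^1* 733^1 = - 4031755084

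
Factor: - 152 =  - 2^3 * 19^1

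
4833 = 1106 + 3727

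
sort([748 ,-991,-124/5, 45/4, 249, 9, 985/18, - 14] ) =[ - 991,-124/5,-14, 9,  45/4, 985/18 , 249, 748]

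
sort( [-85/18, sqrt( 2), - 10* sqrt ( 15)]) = [- 10*sqrt(15), - 85/18  ,  sqrt( 2 )] 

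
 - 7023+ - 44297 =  - 51320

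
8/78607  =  8/78607 = 0.00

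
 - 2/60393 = - 1 + 60391/60393  =  - 0.00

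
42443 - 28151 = 14292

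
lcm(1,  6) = 6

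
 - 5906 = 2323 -8229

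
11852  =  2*5926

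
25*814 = 20350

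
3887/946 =3887/946 = 4.11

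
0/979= 0 = 0.00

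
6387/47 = 6387/47 = 135.89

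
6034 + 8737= 14771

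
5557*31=172267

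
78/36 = 13/6= 2.17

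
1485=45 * 33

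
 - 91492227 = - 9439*9693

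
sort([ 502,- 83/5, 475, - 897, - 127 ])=[ - 897,-127,-83/5 , 475,502] 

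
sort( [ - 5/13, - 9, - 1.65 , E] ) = [ - 9, - 1.65, - 5/13, E]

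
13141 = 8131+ 5010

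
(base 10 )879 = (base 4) 31233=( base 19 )285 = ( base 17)30c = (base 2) 1101101111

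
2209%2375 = 2209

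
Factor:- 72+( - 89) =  - 7^1*23^1 =- 161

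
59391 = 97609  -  38218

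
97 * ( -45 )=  - 4365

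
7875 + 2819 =10694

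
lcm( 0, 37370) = 0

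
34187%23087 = 11100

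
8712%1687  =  277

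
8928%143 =62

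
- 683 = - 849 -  - 166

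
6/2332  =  3/1166  =  0.00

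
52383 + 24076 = 76459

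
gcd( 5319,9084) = 3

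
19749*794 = 15680706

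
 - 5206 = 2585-7791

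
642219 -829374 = - 187155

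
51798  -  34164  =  17634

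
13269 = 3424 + 9845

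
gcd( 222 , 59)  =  1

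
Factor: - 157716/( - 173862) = 2^1*337^1 *743^( - 1) =674/743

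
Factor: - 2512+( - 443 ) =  - 2955 = - 3^1*5^1*197^1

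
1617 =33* 49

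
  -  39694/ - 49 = 810+ 4/49  =  810.08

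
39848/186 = 214 + 22/93=214.24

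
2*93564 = 187128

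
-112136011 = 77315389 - 189451400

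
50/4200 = 1/84 =0.01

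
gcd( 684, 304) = 76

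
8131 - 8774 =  - 643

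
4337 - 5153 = -816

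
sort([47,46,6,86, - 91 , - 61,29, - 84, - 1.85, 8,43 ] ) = [ - 91,  -  84,  -  61 , - 1.85,6,8,29,43,46, 47,86] 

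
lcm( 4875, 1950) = 9750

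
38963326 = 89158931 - 50195605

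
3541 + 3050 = 6591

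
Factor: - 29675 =  -  5^2*1187^1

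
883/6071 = 883/6071 = 0.15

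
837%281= 275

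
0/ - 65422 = 0/1 = - 0.00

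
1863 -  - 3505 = 5368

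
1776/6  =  296=296.00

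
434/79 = 434/79 = 5.49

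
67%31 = 5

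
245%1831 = 245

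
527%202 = 123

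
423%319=104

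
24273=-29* ( -837)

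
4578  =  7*654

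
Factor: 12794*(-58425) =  - 2^1*3^1*5^2*19^1*41^1*6397^1 = - 747489450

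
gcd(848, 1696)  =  848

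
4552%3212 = 1340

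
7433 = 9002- 1569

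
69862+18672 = 88534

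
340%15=10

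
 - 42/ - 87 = 14/29 = 0.48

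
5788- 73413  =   - 67625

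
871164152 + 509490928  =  1380655080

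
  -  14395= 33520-47915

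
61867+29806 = 91673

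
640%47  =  29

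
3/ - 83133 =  - 1/27711 = -  0.00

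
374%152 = 70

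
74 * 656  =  48544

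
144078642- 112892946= 31185696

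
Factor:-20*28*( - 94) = 2^5*5^1*7^1*47^1 = 52640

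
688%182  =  142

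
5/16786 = 5/16786 = 0.00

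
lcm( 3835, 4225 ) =249275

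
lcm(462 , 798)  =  8778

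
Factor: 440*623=274120 = 2^3 *5^1 * 7^1 *11^1*89^1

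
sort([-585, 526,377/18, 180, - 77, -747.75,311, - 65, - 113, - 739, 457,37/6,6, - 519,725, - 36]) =[ - 747.75, - 739,  -  585, - 519,  -  113, - 77, - 65, - 36,6,37/6,  377/18,180, 311,457,526, 725]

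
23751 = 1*23751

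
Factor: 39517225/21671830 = 7903445/4334366 = 2^( - 1 ) * 5^1 * 11^1 * 143699^1 * 2167183^(-1 ) 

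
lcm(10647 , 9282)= 361998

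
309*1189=367401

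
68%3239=68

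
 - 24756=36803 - 61559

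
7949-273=7676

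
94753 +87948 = 182701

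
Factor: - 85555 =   -  5^1*71^1*241^1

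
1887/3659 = 1887/3659= 0.52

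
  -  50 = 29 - 79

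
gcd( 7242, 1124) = 2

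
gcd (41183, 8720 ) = 1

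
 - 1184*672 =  - 795648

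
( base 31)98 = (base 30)9H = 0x11f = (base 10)287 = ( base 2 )100011111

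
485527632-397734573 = 87793059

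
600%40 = 0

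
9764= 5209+4555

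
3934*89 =350126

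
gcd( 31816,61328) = 8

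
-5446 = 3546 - 8992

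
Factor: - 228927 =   -  3^1*137^1*557^1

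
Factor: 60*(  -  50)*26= -2^4*3^1*5^3 * 13^1 = -  78000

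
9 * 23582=212238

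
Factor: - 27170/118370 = -7^ ( - 1)*11^1*13^1 * 89^( - 1) = - 143/623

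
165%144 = 21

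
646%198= 52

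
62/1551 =62/1551  =  0.04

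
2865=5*573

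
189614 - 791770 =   -  602156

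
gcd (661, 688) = 1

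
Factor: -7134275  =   - 5^2*137^1 * 2083^1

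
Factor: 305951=163^1*1877^1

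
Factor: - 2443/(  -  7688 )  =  2^(-3 )*7^1*31^ (  -  2)*349^1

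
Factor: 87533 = 17^1*19^1*271^1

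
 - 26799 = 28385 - 55184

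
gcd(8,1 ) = 1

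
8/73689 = 8/73689= 0.00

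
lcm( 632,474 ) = 1896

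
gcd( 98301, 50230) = 1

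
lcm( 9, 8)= 72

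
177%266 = 177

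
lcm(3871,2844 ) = 139356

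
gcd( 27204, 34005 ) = 6801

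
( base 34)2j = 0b1010111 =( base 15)5c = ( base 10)87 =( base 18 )4f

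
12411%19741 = 12411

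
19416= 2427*8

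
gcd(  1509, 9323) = 1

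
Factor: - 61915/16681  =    -  8845/2383 = -  5^1*29^1*61^1 *2383^(  -  1 ) 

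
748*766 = 572968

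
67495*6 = 404970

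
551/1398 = 551/1398 = 0.39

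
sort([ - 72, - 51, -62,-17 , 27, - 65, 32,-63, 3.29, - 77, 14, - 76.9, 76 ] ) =[-77, - 76.9, - 72, -65,-63, - 62,-51,-17, 3.29,  14,27, 32 , 76]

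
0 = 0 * 3038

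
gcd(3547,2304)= 1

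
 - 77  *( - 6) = 462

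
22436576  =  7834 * 2864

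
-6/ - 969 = 2/323 = 0.01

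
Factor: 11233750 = 2^1*5^4*11^1*19^1*43^1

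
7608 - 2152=5456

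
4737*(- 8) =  - 37896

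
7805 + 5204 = 13009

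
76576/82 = 38288/41 = 933.85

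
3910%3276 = 634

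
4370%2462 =1908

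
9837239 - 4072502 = 5764737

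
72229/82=880 + 69/82 =880.84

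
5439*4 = 21756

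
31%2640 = 31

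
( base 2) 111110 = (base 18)38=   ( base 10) 62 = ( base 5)222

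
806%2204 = 806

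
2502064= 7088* 353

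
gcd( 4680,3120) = 1560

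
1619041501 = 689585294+929456207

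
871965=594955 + 277010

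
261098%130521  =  56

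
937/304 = 937/304 = 3.08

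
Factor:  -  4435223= - 13^1*341171^1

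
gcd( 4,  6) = 2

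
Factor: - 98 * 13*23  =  -29302 = - 2^1*7^2 * 13^1*  23^1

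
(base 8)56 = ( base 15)31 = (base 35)1b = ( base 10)46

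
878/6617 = 878/6617= 0.13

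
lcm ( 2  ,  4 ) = 4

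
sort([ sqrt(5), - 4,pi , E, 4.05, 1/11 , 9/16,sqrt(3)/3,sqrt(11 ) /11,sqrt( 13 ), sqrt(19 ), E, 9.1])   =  [ - 4, 1/11,sqrt ( 11) /11,  9/16,sqrt(3)/3,sqrt(5 ), E,E,pi,sqrt(13), 4.05, sqrt ( 19 ), 9.1]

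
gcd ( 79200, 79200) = 79200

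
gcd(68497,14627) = 1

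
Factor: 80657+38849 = 2^1*59753^1 = 119506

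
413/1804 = 413/1804 = 0.23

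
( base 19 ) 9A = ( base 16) b5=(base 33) 5g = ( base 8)265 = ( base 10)181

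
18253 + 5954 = 24207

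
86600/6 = 14433 + 1/3= 14433.33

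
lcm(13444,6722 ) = 13444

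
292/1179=292/1179 = 0.25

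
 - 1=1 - 2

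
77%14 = 7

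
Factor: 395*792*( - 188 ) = - 58813920=-  2^5 * 3^2*5^1 * 11^1*47^1 * 79^1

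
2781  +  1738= 4519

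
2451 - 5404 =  - 2953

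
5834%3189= 2645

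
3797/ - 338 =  - 3797/338 = - 11.23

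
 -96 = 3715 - 3811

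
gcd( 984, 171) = 3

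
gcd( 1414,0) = 1414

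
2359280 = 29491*80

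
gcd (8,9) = 1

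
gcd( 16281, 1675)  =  67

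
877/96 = 9+13/96= 9.14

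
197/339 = 197/339 =0.58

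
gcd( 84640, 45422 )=2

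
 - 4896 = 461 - 5357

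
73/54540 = 73/54540 = 0.00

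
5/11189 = 5/11189 = 0.00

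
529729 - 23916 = 505813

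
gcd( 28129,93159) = 1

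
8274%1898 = 682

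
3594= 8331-4737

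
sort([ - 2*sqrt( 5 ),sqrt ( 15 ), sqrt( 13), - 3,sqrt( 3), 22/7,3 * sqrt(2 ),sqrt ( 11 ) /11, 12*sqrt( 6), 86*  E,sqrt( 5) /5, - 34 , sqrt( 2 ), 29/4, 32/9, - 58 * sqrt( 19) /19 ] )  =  [ - 34,-58*sqrt( 19)/19, - 2*sqrt(5 ),  -  3,sqrt( 11 ) /11, sqrt ( 5)/5,sqrt( 2 ), sqrt( 3 ),22/7, 32/9,sqrt(13 ),sqrt( 15), 3*sqrt( 2 ), 29/4,12 * sqrt( 6 ), 86*E]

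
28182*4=112728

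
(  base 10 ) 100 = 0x64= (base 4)1210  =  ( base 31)37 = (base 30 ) 3a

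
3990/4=997 + 1/2 =997.50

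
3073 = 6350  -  3277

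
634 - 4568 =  - 3934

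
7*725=5075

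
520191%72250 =14441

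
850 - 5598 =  - 4748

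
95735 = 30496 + 65239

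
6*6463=38778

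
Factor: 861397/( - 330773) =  - 31^1 * 37^1*53^(  -  1 )*79^ ( - 2)*751^1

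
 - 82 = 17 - 99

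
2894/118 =1447/59 = 24.53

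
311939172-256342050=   55597122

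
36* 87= 3132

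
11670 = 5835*2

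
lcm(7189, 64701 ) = 64701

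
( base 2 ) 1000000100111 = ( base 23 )7II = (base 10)4135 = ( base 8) 10047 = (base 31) 49c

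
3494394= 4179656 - 685262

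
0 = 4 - 4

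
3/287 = 3/287 = 0.01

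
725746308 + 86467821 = 812214129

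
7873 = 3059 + 4814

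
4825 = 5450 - 625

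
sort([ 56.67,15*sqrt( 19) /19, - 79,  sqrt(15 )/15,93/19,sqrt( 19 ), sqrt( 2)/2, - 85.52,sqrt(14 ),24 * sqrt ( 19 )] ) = [-85.52 , - 79,sqrt( 15)/15, sqrt( 2 ) /2,15*sqrt(19) /19,sqrt(14),sqrt( 19),93/19,56.67,24 * sqrt (19)] 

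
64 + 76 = 140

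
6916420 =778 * 8890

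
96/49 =96/49 = 1.96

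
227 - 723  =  -496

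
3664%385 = 199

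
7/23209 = 7/23209 =0.00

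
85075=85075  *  1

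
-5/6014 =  - 5/6014 = -  0.00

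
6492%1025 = 342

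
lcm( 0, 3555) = 0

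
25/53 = 25/53 =0.47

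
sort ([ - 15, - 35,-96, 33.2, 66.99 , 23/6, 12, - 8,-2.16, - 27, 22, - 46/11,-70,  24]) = [ - 96, - 70, - 35,  -  27,- 15, - 8, - 46/11, - 2.16,23/6, 12 , 22,24, 33.2,66.99] 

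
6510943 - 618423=5892520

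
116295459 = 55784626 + 60510833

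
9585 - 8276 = 1309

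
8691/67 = 8691/67 = 129.72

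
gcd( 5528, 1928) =8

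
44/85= 44/85 = 0.52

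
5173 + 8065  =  13238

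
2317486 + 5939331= 8256817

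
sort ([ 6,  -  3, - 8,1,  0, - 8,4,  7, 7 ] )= [ - 8, - 8, - 3,0, 1,4,6,7,7]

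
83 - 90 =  - 7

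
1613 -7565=-5952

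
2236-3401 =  - 1165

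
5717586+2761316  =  8478902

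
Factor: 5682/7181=2^1*3^1*43^( - 1)*167^( -1)*947^1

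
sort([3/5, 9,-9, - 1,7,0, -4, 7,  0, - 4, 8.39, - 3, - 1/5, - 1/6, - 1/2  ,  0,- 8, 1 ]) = [-9, - 8, - 4,-4, - 3, - 1, - 1/2,-1/5, - 1/6,0, 0, 0,  3/5, 1 , 7, 7, 8.39, 9 ]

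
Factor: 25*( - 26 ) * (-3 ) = 1950 = 2^1* 3^1 * 5^2  *13^1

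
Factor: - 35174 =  - 2^1*43^1*409^1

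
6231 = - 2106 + 8337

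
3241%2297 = 944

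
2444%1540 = 904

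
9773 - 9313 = 460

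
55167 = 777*71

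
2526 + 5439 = 7965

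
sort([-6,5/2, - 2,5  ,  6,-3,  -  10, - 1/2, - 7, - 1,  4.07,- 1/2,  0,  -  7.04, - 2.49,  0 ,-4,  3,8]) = [-10,-7.04,-7,- 6 , - 4,-3, - 2.49,  -  2, - 1, - 1/2,  -  1/2,  0, 0,5/2,3,4.07, 5  ,  6,8]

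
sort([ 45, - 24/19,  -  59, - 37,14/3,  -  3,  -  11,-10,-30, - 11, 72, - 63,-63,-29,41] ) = [-63,-63, - 59,-37,-30, - 29, - 11, - 11, - 10,-3,-24/19, 14/3, 41, 45,72] 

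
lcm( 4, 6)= 12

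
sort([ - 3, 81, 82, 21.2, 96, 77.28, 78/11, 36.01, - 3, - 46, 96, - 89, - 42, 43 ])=[ - 89, - 46, - 42, - 3,  -  3, 78/11,21.2, 36.01, 43, 77.28 , 81 , 82, 96 , 96]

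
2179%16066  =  2179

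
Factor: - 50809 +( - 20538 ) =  - 71347 = - 71347^1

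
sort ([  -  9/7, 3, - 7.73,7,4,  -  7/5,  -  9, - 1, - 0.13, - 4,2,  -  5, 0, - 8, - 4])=[  -  9, - 8, - 7.73, - 5, - 4,-4, - 7/5 , - 9/7, - 1, - 0.13,0, 2,3, 4, 7] 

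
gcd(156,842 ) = 2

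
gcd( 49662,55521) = 279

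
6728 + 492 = 7220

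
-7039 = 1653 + -8692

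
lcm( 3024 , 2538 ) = 142128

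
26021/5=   5204+1/5 = 5204.20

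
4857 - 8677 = -3820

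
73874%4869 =839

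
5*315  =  1575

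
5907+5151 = 11058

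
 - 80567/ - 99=80567/99 = 813.81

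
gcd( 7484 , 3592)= 4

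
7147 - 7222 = -75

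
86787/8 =10848 + 3/8 =10848.38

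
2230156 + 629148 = 2859304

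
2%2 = 0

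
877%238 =163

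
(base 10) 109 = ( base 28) 3P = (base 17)67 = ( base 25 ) 49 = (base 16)6D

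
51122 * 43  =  2198246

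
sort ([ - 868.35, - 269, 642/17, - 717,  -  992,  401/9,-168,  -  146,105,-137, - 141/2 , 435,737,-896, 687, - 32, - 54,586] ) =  [  -  992, - 896, - 868.35, - 717, - 269,-168, - 146 , - 137, - 141/2,-54, - 32, 642/17,401/9, 105,435,586,687, 737 ] 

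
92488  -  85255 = 7233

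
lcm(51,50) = 2550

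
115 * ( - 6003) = - 690345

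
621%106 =91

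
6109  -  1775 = 4334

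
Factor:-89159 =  - 7^1*47^1*271^1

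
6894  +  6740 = 13634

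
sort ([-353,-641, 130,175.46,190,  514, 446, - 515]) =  [-641,-515, - 353,130,175.46, 190, 446,514] 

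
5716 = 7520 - 1804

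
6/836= 3/418 = 0.01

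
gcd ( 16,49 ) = 1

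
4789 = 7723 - 2934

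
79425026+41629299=121054325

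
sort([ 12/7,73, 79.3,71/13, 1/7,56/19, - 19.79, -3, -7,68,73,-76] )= [-76, - 19.79, - 7 , -3,1/7,12/7,56/19, 71/13, 68, 73 , 73,79.3 ]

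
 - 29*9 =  - 261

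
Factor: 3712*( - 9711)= - 36047232 = - 2^7*3^2* 13^1 * 29^1 *83^1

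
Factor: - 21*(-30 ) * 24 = 2^4*3^3*5^1* 7^1 = 15120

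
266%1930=266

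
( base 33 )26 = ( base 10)72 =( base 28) 2G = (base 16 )48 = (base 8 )110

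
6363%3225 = 3138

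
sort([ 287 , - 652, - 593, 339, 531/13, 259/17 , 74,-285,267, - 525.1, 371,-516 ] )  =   [-652,  -  593, - 525.1,- 516, - 285, 259/17, 531/13,74,267, 287,339,371]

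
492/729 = 164/243  =  0.67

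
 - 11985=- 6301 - 5684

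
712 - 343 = 369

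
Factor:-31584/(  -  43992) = 2^2*3^( - 1 )*7^1*13^(- 1 ) = 28/39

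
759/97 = 759/97= 7.82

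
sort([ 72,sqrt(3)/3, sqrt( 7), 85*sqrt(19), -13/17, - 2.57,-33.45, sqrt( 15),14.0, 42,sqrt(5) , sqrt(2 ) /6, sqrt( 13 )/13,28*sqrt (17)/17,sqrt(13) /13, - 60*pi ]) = [-60*pi, - 33.45, - 2.57 ,  -  13/17,  sqrt(2) /6, sqrt( 13 ) /13, sqrt( 13)/13, sqrt(3 ) /3,sqrt( 5),sqrt( 7), sqrt (15),28*sqrt(  17) /17,14.0, 42,72,85*sqrt(19 )]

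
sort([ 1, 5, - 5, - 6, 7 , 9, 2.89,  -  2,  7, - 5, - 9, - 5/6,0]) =[ - 9,  -  6, - 5, - 5, - 2, - 5/6,0, 1, 2.89 , 5, 7, 7, 9 ]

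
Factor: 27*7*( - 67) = - 3^3 * 7^1 * 67^1 = - 12663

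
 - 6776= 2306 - 9082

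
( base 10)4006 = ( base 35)39g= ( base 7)14452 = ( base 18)c6a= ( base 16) fa6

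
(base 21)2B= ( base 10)53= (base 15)38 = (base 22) 29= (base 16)35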